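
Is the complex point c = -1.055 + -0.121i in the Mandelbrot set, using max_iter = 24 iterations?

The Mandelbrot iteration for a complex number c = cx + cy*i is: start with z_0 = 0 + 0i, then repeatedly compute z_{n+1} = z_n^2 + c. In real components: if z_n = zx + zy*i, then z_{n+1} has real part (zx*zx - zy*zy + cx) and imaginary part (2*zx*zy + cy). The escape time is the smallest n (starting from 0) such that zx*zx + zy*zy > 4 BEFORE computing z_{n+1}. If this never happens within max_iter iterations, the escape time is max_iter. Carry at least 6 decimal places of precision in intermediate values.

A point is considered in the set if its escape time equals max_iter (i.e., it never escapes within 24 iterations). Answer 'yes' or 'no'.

z_0 = 0 + 0i, c = -1.0550 + -0.1210i
Iter 1: z = -1.0550 + -0.1210i, |z|^2 = 1.1277
Iter 2: z = 0.0434 + 0.1343i, |z|^2 = 0.0199
Iter 3: z = -1.0712 + -0.1093i, |z|^2 = 1.1593
Iter 4: z = 0.0804 + 0.1133i, |z|^2 = 0.0193
Iter 5: z = -1.0614 + -0.1028i, |z|^2 = 1.1370
Iter 6: z = 0.0609 + 0.0972i, |z|^2 = 0.0132
Iter 7: z = -1.0607 + -0.1092i, |z|^2 = 1.1371
Iter 8: z = 0.0582 + 0.1106i, |z|^2 = 0.0156
Iter 9: z = -1.0638 + -0.1081i, |z|^2 = 1.1434
Iter 10: z = 0.0651 + 0.1090i, |z|^2 = 0.0161
Iter 11: z = -1.0627 + -0.1068i, |z|^2 = 1.1407
Iter 12: z = 0.0628 + 0.1060i, |z|^2 = 0.0152
Iter 13: z = -1.0623 + -0.1077i, |z|^2 = 1.1401
Iter 14: z = 0.0619 + 0.1078i, |z|^2 = 0.0154
Iter 15: z = -1.0628 + -0.1077i, |z|^2 = 1.1411
Iter 16: z = 0.0629 + 0.1079i, |z|^2 = 0.0156
Iter 17: z = -1.0627 + -0.1074i, |z|^2 = 1.1408
Iter 18: z = 0.0627 + 0.1073i, |z|^2 = 0.0155
Iter 19: z = -1.0626 + -0.1075i, |z|^2 = 1.1406
Iter 20: z = 0.0625 + 0.1075i, |z|^2 = 0.0155
Iter 21: z = -1.0627 + -0.1076i, |z|^2 = 1.1408
Iter 22: z = 0.0627 + 0.1076i, |z|^2 = 0.0155
Iter 23: z = -1.0626 + -0.1075i, |z|^2 = 1.1408
Did not escape in 24 iterations → in set

Answer: yes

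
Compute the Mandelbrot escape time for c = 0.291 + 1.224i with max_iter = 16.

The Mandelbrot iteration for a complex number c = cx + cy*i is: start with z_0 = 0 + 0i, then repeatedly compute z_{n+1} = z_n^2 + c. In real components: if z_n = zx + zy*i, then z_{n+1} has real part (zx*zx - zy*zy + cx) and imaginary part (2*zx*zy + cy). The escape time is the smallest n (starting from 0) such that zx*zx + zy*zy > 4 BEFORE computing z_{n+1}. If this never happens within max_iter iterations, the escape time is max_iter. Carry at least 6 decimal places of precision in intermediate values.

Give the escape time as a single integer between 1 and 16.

z_0 = 0 + 0i, c = 0.2910 + 1.2240i
Iter 1: z = 0.2910 + 1.2240i, |z|^2 = 1.5829
Iter 2: z = -1.1225 + 1.9364i, |z|^2 = 5.0095
Escaped at iteration 2

Answer: 2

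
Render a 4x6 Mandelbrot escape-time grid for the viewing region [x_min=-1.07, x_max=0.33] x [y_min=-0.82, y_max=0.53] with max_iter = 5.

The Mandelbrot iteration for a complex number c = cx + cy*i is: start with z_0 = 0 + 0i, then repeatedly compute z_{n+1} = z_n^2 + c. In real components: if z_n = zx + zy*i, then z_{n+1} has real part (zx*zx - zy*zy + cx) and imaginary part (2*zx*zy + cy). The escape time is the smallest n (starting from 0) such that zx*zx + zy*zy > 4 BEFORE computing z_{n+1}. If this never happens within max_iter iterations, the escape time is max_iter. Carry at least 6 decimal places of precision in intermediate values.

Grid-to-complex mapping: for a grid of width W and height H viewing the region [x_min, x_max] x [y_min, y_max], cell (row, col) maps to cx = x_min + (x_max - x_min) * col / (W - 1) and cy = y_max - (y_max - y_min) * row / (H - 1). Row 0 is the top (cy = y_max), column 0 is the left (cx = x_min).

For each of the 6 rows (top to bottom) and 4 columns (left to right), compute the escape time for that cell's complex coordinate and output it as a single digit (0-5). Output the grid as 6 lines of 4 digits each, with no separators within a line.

Answer: 5555
5555
5555
5555
5555
3454

Derivation:
(row=0, col=0): c = -1.0700 + 0.5300i → escape time 5
(row=0, col=1): c = -0.6033 + 0.5300i → escape time 5
(row=0, col=2): c = -0.1367 + 0.5300i → escape time 5
(row=0, col=3): c = 0.3300 + 0.5300i → escape time 5
(row=1, col=0): c = -1.0700 + 0.2600i → escape time 5
(row=1, col=1): c = -0.6033 + 0.2600i → escape time 5
(row=1, col=2): c = -0.1367 + 0.2600i → escape time 5
(row=1, col=3): c = 0.3300 + 0.2600i → escape time 5
(row=2, col=0): c = -1.0700 + -0.0100i → escape time 5
(row=2, col=1): c = -0.6033 + -0.0100i → escape time 5
(row=2, col=2): c = -0.1367 + -0.0100i → escape time 5
(row=2, col=3): c = 0.3300 + -0.0100i → escape time 5
(row=3, col=0): c = -1.0700 + -0.2800i → escape time 5
(row=3, col=1): c = -0.6033 + -0.2800i → escape time 5
(row=3, col=2): c = -0.1367 + -0.2800i → escape time 5
(row=3, col=3): c = 0.3300 + -0.2800i → escape time 5
(row=4, col=0): c = -1.0700 + -0.5500i → escape time 5
(row=4, col=1): c = -0.6033 + -0.5500i → escape time 5
(row=4, col=2): c = -0.1367 + -0.5500i → escape time 5
(row=4, col=3): c = 0.3300 + -0.5500i → escape time 5
(row=5, col=0): c = -1.0700 + -0.8200i → escape time 3
(row=5, col=1): c = -0.6033 + -0.8200i → escape time 4
(row=5, col=2): c = -0.1367 + -0.8200i → escape time 5
(row=5, col=3): c = 0.3300 + -0.8200i → escape time 4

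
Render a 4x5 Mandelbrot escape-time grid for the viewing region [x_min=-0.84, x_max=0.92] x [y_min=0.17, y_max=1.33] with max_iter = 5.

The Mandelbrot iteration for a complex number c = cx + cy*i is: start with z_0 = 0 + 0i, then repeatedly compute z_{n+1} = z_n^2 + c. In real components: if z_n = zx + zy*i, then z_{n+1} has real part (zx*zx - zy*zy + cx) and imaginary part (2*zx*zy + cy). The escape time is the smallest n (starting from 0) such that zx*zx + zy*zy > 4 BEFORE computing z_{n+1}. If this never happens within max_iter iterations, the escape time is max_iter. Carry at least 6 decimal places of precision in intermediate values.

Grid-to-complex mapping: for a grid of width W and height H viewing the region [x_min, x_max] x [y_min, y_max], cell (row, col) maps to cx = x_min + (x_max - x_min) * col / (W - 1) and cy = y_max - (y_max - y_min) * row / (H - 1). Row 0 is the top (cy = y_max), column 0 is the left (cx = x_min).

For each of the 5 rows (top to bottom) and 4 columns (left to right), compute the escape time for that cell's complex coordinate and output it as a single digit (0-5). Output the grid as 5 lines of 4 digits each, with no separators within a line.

Answer: 2222
3532
4552
5552
5553

Derivation:
(row=0, col=0): c = -0.8400 + 1.3300i → escape time 2
(row=0, col=1): c = -0.2533 + 1.3300i → escape time 2
(row=0, col=2): c = 0.3333 + 1.3300i → escape time 2
(row=0, col=3): c = 0.9200 + 1.3300i → escape time 2
(row=1, col=0): c = -0.8400 + 1.0400i → escape time 3
(row=1, col=1): c = -0.2533 + 1.0400i → escape time 5
(row=1, col=2): c = 0.3333 + 1.0400i → escape time 3
(row=1, col=3): c = 0.9200 + 1.0400i → escape time 2
(row=2, col=0): c = -0.8400 + 0.7500i → escape time 4
(row=2, col=1): c = -0.2533 + 0.7500i → escape time 5
(row=2, col=2): c = 0.3333 + 0.7500i → escape time 5
(row=2, col=3): c = 0.9200 + 0.7500i → escape time 2
(row=3, col=0): c = -0.8400 + 0.4600i → escape time 5
(row=3, col=1): c = -0.2533 + 0.4600i → escape time 5
(row=3, col=2): c = 0.3333 + 0.4600i → escape time 5
(row=3, col=3): c = 0.9200 + 0.4600i → escape time 2
(row=4, col=0): c = -0.8400 + 0.1700i → escape time 5
(row=4, col=1): c = -0.2533 + 0.1700i → escape time 5
(row=4, col=2): c = 0.3333 + 0.1700i → escape time 5
(row=4, col=3): c = 0.9200 + 0.1700i → escape time 3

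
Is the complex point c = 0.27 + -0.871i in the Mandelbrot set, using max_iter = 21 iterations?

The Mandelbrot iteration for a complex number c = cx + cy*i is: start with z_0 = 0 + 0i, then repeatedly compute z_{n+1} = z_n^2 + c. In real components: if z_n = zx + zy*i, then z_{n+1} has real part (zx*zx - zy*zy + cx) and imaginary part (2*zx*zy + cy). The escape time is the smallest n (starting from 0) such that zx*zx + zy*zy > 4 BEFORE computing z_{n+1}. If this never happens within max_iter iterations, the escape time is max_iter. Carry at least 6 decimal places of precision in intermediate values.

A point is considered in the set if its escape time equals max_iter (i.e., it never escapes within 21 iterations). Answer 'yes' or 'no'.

z_0 = 0 + 0i, c = 0.2700 + -0.8710i
Iter 1: z = 0.2700 + -0.8710i, |z|^2 = 0.8315
Iter 2: z = -0.4157 + -1.3413i, |z|^2 = 1.9720
Iter 3: z = -1.3564 + 0.2443i, |z|^2 = 1.8994
Iter 4: z = 2.0500 + -1.5337i, |z|^2 = 6.5548
Escaped at iteration 4

Answer: no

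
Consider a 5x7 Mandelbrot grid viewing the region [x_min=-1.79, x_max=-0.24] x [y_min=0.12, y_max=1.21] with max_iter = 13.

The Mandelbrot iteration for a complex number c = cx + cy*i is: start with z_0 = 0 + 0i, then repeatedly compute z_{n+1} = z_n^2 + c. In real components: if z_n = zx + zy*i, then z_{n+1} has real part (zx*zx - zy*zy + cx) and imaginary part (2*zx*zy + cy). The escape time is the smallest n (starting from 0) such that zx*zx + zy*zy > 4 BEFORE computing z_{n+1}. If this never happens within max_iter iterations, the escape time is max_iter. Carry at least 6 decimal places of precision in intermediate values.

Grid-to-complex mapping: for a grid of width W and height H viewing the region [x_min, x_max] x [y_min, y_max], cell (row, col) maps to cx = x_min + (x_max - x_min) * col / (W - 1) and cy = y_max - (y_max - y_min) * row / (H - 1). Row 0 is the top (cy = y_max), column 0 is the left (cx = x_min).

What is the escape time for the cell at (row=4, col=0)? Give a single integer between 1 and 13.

Answer: 3

Derivation:
z_0 = 0 + 0i, c = -1.7900 + 0.4833i
Iter 1: z = -1.7900 + 0.4833i, |z|^2 = 3.4377
Iter 2: z = 1.1805 + -1.2470i, |z|^2 = 2.9486
Iter 3: z = -1.9515 + -2.4608i, |z|^2 = 9.8637
Escaped at iteration 3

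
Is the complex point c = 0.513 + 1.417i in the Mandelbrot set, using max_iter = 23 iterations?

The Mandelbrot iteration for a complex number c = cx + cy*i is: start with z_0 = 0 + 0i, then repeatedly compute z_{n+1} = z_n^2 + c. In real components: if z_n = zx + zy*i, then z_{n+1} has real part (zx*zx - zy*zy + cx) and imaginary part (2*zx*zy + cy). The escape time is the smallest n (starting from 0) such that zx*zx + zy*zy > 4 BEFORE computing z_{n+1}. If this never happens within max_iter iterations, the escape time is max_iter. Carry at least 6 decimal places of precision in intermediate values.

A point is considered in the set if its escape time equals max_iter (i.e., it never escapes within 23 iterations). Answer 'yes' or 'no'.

z_0 = 0 + 0i, c = 0.5130 + 1.4170i
Iter 1: z = 0.5130 + 1.4170i, |z|^2 = 2.2711
Iter 2: z = -1.2317 + 2.8708i, |z|^2 = 9.7589
Escaped at iteration 2

Answer: no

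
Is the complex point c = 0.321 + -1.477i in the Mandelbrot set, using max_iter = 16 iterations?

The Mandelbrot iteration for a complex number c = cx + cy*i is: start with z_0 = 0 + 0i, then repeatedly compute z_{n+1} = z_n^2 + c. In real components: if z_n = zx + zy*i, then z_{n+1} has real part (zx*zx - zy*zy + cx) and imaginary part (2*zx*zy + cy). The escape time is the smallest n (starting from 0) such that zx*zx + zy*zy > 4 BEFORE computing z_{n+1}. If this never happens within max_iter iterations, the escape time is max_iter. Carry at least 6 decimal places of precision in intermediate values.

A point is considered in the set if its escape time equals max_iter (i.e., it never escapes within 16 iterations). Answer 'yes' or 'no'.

z_0 = 0 + 0i, c = 0.3210 + -1.4770i
Iter 1: z = 0.3210 + -1.4770i, |z|^2 = 2.2846
Iter 2: z = -1.7575 + -2.4252i, |z|^2 = 8.9705
Escaped at iteration 2

Answer: no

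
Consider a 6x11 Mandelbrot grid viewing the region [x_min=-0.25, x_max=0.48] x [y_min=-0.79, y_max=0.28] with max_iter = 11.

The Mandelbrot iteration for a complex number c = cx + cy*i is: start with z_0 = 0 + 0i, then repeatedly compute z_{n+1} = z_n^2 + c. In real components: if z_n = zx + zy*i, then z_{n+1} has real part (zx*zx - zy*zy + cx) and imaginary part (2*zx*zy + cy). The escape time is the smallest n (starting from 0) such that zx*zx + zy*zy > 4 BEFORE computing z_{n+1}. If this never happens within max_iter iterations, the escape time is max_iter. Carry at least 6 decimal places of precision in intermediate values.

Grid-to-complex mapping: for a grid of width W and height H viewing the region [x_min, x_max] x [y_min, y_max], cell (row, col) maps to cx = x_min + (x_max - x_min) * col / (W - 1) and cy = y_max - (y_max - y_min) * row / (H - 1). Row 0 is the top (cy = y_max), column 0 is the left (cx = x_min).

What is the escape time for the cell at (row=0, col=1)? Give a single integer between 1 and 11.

z_0 = 0 + 0i, c = -0.1040 + 0.2800i
Iter 1: z = -0.1040 + 0.2800i, |z|^2 = 0.0892
Iter 2: z = -0.1716 + 0.2218i, |z|^2 = 0.0786
Iter 3: z = -0.1237 + 0.2039i, |z|^2 = 0.0569
Iter 4: z = -0.1303 + 0.2295i, |z|^2 = 0.0697
Iter 5: z = -0.1397 + 0.2202i, |z|^2 = 0.0680
Iter 6: z = -0.1330 + 0.2185i, |z|^2 = 0.0654
Iter 7: z = -0.1340 + 0.2219i, |z|^2 = 0.0672
Iter 8: z = -0.1353 + 0.2205i, |z|^2 = 0.0669
Iter 9: z = -0.1343 + 0.2203i, |z|^2 = 0.0666
Iter 10: z = -0.1345 + 0.2208i, |z|^2 = 0.0668

Answer: 11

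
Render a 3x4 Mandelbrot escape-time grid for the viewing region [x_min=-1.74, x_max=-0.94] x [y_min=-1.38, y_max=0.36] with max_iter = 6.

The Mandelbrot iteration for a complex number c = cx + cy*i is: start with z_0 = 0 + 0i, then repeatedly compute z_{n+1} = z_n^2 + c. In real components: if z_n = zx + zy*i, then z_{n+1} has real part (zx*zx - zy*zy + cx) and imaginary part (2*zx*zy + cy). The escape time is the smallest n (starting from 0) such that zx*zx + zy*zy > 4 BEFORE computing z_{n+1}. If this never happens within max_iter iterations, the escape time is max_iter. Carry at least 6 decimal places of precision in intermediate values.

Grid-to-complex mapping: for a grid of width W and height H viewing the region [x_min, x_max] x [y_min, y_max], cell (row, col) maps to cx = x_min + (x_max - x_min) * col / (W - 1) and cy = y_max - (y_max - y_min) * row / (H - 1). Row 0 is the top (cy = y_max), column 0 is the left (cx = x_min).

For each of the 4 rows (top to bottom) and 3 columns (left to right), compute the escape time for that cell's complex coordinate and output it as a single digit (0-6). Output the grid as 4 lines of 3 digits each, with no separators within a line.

(row=0, col=0): c = -1.7400 + 0.3600i → escape time 3
(row=0, col=1): c = -1.3400 + 0.3600i → escape time 6
(row=0, col=2): c = -0.9400 + 0.3600i → escape time 6
(row=1, col=0): c = -1.7400 + -0.2200i → escape time 4
(row=1, col=1): c = -1.3400 + -0.2200i → escape time 6
(row=1, col=2): c = -0.9400 + -0.2200i → escape time 6
(row=2, col=0): c = -1.7400 + -0.8000i → escape time 2
(row=2, col=1): c = -1.3400 + -0.8000i → escape time 3
(row=2, col=2): c = -0.9400 + -0.8000i → escape time 3
(row=3, col=0): c = -1.7400 + -1.3800i → escape time 1
(row=3, col=1): c = -1.3400 + -1.3800i → escape time 2
(row=3, col=2): c = -0.9400 + -1.3800i → escape time 2

Answer: 366
466
233
122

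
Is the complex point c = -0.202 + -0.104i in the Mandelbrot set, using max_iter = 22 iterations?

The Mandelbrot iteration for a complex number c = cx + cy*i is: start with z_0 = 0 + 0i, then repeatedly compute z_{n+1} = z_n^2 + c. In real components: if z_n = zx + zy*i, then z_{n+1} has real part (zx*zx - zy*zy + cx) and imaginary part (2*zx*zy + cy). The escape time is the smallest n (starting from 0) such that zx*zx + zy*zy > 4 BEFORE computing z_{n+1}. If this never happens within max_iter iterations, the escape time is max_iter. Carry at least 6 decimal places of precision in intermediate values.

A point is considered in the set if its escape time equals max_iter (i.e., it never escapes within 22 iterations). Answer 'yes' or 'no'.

z_0 = 0 + 0i, c = -0.2020 + -0.1040i
Iter 1: z = -0.2020 + -0.1040i, |z|^2 = 0.0516
Iter 2: z = -0.1720 + -0.0620i, |z|^2 = 0.0334
Iter 3: z = -0.1763 + -0.0827i, |z|^2 = 0.0379
Iter 4: z = -0.1778 + -0.0749i, |z|^2 = 0.0372
Iter 5: z = -0.1760 + -0.0774i, |z|^2 = 0.0370
Iter 6: z = -0.1770 + -0.0768i, |z|^2 = 0.0372
Iter 7: z = -0.1766 + -0.0768i, |z|^2 = 0.0371
Iter 8: z = -0.1767 + -0.0769i, |z|^2 = 0.0371
Iter 9: z = -0.1767 + -0.0768i, |z|^2 = 0.0371
Iter 10: z = -0.1767 + -0.0769i, |z|^2 = 0.0371
Iter 11: z = -0.1767 + -0.0768i, |z|^2 = 0.0371
Iter 12: z = -0.1767 + -0.0768i, |z|^2 = 0.0371
Iter 13: z = -0.1767 + -0.0768i, |z|^2 = 0.0371
Iter 14: z = -0.1767 + -0.0768i, |z|^2 = 0.0371
Iter 15: z = -0.1767 + -0.0768i, |z|^2 = 0.0371
Iter 16: z = -0.1767 + -0.0768i, |z|^2 = 0.0371
Iter 17: z = -0.1767 + -0.0768i, |z|^2 = 0.0371
Iter 18: z = -0.1767 + -0.0768i, |z|^2 = 0.0371
Iter 19: z = -0.1767 + -0.0768i, |z|^2 = 0.0371
Iter 20: z = -0.1767 + -0.0768i, |z|^2 = 0.0371
Iter 21: z = -0.1767 + -0.0768i, |z|^2 = 0.0371
Did not escape in 22 iterations → in set

Answer: yes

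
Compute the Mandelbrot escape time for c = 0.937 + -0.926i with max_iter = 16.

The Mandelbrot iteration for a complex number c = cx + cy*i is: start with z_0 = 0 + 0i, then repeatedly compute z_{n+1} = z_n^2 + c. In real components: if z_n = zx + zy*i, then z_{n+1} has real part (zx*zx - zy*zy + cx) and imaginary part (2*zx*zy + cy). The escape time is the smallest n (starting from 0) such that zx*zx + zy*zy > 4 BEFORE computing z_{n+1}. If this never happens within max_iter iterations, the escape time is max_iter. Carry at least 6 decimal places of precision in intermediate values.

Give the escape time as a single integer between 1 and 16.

Answer: 2

Derivation:
z_0 = 0 + 0i, c = 0.9370 + -0.9260i
Iter 1: z = 0.9370 + -0.9260i, |z|^2 = 1.7354
Iter 2: z = 0.9575 + -2.6613i, |z|^2 = 7.9994
Escaped at iteration 2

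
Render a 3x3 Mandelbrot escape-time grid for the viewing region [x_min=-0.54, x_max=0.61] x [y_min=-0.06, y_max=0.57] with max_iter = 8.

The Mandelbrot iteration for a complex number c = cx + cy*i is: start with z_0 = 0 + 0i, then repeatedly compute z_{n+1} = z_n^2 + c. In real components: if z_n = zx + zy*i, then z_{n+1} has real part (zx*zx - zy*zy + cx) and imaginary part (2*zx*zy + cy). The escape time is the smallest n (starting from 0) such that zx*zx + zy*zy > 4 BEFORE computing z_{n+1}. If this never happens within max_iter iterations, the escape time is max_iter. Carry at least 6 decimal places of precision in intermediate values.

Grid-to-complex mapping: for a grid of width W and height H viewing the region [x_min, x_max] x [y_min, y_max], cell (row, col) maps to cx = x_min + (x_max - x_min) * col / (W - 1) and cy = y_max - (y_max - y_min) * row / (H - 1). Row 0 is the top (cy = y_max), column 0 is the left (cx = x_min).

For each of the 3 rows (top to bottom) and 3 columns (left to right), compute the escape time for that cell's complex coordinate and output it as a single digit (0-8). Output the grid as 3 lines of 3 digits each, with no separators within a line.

Answer: 883
884
884

Derivation:
(row=0, col=0): c = -0.5400 + 0.5700i → escape time 8
(row=0, col=1): c = 0.0350 + 0.5700i → escape time 8
(row=0, col=2): c = 0.6100 + 0.5700i → escape time 3
(row=1, col=0): c = -0.5400 + 0.2550i → escape time 8
(row=1, col=1): c = 0.0350 + 0.2550i → escape time 8
(row=1, col=2): c = 0.6100 + 0.2550i → escape time 4
(row=2, col=0): c = -0.5400 + -0.0600i → escape time 8
(row=2, col=1): c = 0.0350 + -0.0600i → escape time 8
(row=2, col=2): c = 0.6100 + -0.0600i → escape time 4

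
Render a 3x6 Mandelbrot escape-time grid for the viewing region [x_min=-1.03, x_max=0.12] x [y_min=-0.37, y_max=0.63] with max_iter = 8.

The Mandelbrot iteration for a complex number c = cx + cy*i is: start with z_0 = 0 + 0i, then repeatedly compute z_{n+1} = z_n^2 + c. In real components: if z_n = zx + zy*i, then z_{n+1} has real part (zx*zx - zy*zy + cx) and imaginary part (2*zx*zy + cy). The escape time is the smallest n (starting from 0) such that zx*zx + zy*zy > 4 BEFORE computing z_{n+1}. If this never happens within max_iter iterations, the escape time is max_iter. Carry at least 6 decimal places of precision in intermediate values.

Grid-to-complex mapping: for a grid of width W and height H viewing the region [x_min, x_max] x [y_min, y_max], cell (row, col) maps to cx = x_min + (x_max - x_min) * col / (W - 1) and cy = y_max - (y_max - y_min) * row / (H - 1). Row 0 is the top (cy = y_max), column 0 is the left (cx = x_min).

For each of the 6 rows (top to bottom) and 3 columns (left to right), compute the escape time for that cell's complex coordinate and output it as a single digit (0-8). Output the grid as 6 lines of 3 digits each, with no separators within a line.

Answer: 488
688
888
888
888
888

Derivation:
(row=0, col=0): c = -1.0300 + 0.6300i → escape time 4
(row=0, col=1): c = -0.4550 + 0.6300i → escape time 8
(row=0, col=2): c = 0.1200 + 0.6300i → escape time 8
(row=1, col=0): c = -1.0300 + 0.4300i → escape time 6
(row=1, col=1): c = -0.4550 + 0.4300i → escape time 8
(row=1, col=2): c = 0.1200 + 0.4300i → escape time 8
(row=2, col=0): c = -1.0300 + 0.2300i → escape time 8
(row=2, col=1): c = -0.4550 + 0.2300i → escape time 8
(row=2, col=2): c = 0.1200 + 0.2300i → escape time 8
(row=3, col=0): c = -1.0300 + 0.0300i → escape time 8
(row=3, col=1): c = -0.4550 + 0.0300i → escape time 8
(row=3, col=2): c = 0.1200 + 0.0300i → escape time 8
(row=4, col=0): c = -1.0300 + -0.1700i → escape time 8
(row=4, col=1): c = -0.4550 + -0.1700i → escape time 8
(row=4, col=2): c = 0.1200 + -0.1700i → escape time 8
(row=5, col=0): c = -1.0300 + -0.3700i → escape time 8
(row=5, col=1): c = -0.4550 + -0.3700i → escape time 8
(row=5, col=2): c = 0.1200 + -0.3700i → escape time 8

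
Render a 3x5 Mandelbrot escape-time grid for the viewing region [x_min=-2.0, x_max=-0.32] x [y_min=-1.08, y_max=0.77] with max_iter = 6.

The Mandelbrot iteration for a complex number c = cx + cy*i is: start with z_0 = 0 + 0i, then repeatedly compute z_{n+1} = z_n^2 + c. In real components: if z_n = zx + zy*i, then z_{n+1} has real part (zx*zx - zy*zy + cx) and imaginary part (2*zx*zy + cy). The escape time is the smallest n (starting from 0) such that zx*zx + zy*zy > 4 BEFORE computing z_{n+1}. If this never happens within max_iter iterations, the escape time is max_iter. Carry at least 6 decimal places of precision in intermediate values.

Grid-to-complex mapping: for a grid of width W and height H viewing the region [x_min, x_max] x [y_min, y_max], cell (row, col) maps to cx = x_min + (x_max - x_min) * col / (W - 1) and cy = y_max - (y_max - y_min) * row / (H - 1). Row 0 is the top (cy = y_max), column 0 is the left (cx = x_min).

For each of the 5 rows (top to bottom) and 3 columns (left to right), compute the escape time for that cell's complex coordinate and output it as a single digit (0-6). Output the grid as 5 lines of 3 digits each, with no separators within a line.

Answer: 136
166
166
136
134

Derivation:
(row=0, col=0): c = -2.0000 + 0.7700i → escape time 1
(row=0, col=1): c = -1.1600 + 0.7700i → escape time 3
(row=0, col=2): c = -0.3200 + 0.7700i → escape time 6
(row=1, col=0): c = -2.0000 + 0.3075i → escape time 1
(row=1, col=1): c = -1.1600 + 0.3075i → escape time 6
(row=1, col=2): c = -0.3200 + 0.3075i → escape time 6
(row=2, col=0): c = -2.0000 + -0.1550i → escape time 1
(row=2, col=1): c = -1.1600 + -0.1550i → escape time 6
(row=2, col=2): c = -0.3200 + -0.1550i → escape time 6
(row=3, col=0): c = -2.0000 + -0.6175i → escape time 1
(row=3, col=1): c = -1.1600 + -0.6175i → escape time 3
(row=3, col=2): c = -0.3200 + -0.6175i → escape time 6
(row=4, col=0): c = -2.0000 + -1.0800i → escape time 1
(row=4, col=1): c = -1.1600 + -1.0800i → escape time 3
(row=4, col=2): c = -0.3200 + -1.0800i → escape time 4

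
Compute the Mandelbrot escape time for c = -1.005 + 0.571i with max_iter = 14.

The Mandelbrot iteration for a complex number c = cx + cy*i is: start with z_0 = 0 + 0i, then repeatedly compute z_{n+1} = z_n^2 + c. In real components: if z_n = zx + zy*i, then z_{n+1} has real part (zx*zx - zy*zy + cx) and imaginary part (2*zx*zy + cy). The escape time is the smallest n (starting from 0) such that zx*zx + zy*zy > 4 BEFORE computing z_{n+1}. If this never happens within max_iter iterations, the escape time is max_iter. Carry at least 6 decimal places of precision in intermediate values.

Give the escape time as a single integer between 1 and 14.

Answer: 5

Derivation:
z_0 = 0 + 0i, c = -1.0050 + 0.5710i
Iter 1: z = -1.0050 + 0.5710i, |z|^2 = 1.3361
Iter 2: z = -0.3210 + -0.5767i, |z|^2 = 0.4356
Iter 3: z = -1.2345 + 0.9413i, |z|^2 = 2.4101
Iter 4: z = -0.3669 + -1.7531i, |z|^2 = 3.2079
Iter 5: z = -3.9436 + 1.8573i, |z|^2 = 19.0021
Escaped at iteration 5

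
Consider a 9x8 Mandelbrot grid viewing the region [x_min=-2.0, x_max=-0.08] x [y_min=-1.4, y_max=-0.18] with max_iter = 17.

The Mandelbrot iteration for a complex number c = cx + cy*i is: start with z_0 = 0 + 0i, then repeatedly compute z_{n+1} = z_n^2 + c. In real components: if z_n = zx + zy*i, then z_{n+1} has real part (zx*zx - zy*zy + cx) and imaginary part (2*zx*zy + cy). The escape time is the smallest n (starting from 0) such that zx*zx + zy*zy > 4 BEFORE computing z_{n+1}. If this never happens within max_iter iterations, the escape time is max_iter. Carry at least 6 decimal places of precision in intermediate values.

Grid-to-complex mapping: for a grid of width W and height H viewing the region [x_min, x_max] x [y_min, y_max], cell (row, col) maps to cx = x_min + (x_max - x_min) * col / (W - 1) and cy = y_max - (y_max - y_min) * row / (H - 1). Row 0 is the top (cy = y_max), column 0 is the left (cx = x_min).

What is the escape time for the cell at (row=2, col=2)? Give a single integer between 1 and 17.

z_0 = 0 + 0i, c = -1.5200 + -0.5286i
Iter 1: z = -1.5200 + -0.5286i, |z|^2 = 2.5898
Iter 2: z = 0.5110 + 1.0783i, |z|^2 = 1.4238
Iter 3: z = -2.4216 + 0.5735i, |z|^2 = 6.1928
Escaped at iteration 3

Answer: 3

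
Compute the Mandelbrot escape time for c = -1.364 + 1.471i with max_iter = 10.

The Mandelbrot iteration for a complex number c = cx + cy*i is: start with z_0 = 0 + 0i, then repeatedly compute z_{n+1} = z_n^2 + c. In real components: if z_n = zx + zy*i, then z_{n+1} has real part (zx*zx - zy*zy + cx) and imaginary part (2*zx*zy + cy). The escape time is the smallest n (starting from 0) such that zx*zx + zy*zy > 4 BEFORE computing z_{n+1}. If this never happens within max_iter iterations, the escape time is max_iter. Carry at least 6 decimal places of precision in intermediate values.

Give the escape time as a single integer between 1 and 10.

z_0 = 0 + 0i, c = -1.3640 + 1.4710i
Iter 1: z = -1.3640 + 1.4710i, |z|^2 = 4.0243
Escaped at iteration 1

Answer: 1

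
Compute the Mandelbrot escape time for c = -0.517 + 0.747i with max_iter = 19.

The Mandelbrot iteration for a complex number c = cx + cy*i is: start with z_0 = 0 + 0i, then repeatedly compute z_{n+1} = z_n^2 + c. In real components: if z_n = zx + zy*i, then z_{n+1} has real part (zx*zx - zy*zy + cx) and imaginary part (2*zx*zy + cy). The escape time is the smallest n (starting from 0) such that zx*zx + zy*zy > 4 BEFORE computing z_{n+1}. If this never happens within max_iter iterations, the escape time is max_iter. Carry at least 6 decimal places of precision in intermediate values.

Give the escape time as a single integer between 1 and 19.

z_0 = 0 + 0i, c = -0.5170 + 0.7470i
Iter 1: z = -0.5170 + 0.7470i, |z|^2 = 0.8253
Iter 2: z = -0.8077 + -0.0254i, |z|^2 = 0.6531
Iter 3: z = 0.1348 + 0.7880i, |z|^2 = 0.6392
Iter 4: z = -1.1198 + 0.9594i, |z|^2 = 2.1745
Iter 5: z = -0.1834 + -1.4017i, |z|^2 = 1.9985
Iter 6: z = -2.4482 + 1.2612i, |z|^2 = 7.5844
Escaped at iteration 6

Answer: 6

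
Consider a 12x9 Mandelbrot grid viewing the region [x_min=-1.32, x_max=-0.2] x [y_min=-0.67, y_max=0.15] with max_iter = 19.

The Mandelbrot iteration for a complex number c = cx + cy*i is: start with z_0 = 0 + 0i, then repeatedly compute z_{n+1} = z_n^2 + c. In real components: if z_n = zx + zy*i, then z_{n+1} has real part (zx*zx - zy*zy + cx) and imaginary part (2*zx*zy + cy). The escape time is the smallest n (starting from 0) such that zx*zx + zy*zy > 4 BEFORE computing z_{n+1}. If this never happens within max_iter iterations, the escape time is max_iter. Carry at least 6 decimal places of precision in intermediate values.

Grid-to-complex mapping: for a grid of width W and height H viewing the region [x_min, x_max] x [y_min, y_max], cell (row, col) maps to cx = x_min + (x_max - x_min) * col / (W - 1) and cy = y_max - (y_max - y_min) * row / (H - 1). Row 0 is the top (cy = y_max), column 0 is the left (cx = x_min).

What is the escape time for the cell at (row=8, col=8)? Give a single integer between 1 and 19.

Answer: 11

Derivation:
z_0 = 0 + 0i, c = -0.5055 + -0.6700i
Iter 1: z = -0.5055 + -0.6700i, |z|^2 = 0.7044
Iter 2: z = -0.6989 + 0.0073i, |z|^2 = 0.4885
Iter 3: z = -0.0171 + -0.6802i, |z|^2 = 0.4630
Iter 4: z = -0.9679 + -0.6468i, |z|^2 = 1.3550
Iter 5: z = 0.0130 + 0.5819i, |z|^2 = 0.3388
Iter 6: z = -0.8439 + -0.6549i, |z|^2 = 1.1411
Iter 7: z = -0.2221 + 0.4353i, |z|^2 = 0.2388
Iter 8: z = -0.6456 + -0.8634i, |z|^2 = 1.1622
Iter 9: z = -0.8340 + 0.4448i, |z|^2 = 0.8934
Iter 10: z = -0.0077 + -1.4120i, |z|^2 = 1.9937
Iter 11: z = -2.4991 + -0.6481i, |z|^2 = 6.6655
Escaped at iteration 11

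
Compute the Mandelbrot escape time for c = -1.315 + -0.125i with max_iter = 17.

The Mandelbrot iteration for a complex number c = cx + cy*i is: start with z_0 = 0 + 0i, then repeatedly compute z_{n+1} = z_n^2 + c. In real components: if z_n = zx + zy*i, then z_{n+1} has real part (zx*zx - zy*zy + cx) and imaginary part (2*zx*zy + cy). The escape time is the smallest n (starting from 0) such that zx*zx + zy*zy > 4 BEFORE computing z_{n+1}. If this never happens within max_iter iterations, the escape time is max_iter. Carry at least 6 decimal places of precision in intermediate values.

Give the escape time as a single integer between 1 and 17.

Answer: 11

Derivation:
z_0 = 0 + 0i, c = -1.3150 + -0.1250i
Iter 1: z = -1.3150 + -0.1250i, |z|^2 = 1.7448
Iter 2: z = 0.3986 + 0.2037i, |z|^2 = 0.2004
Iter 3: z = -1.1976 + 0.0374i, |z|^2 = 1.4357
Iter 4: z = 0.1179 + -0.2147i, |z|^2 = 0.0600
Iter 5: z = -1.3472 + -0.1756i, |z|^2 = 1.8457
Iter 6: z = 0.4690 + 0.3482i, |z|^2 = 0.3412
Iter 7: z = -1.2163 + 0.2016i, |z|^2 = 1.5199
Iter 8: z = 0.1236 + -0.6154i, |z|^2 = 0.3941
Iter 9: z = -1.6785 + -0.2772i, |z|^2 = 2.8942
Iter 10: z = 1.4255 + 0.8054i, |z|^2 = 2.6808
Iter 11: z = 0.0684 + 2.1713i, |z|^2 = 4.7194
Escaped at iteration 11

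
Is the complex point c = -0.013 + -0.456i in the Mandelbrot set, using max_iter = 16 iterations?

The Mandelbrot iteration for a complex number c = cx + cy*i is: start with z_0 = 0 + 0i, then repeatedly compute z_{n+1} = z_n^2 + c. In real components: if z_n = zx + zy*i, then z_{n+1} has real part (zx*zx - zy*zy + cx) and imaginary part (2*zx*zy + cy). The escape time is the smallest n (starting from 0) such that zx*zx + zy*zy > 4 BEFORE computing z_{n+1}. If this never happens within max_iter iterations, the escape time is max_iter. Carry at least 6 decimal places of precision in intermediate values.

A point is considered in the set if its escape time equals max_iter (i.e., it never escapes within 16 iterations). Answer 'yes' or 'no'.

Answer: yes

Derivation:
z_0 = 0 + 0i, c = -0.0130 + -0.4560i
Iter 1: z = -0.0130 + -0.4560i, |z|^2 = 0.2081
Iter 2: z = -0.2208 + -0.4441i, |z|^2 = 0.2460
Iter 3: z = -0.1615 + -0.2599i, |z|^2 = 0.0936
Iter 4: z = -0.0545 + -0.3720i, |z|^2 = 0.1414
Iter 5: z = -0.1484 + -0.4155i, |z|^2 = 0.1947
Iter 6: z = -0.1636 + -0.3326i, |z|^2 = 0.1374
Iter 7: z = -0.0969 + -0.3472i, |z|^2 = 0.1299
Iter 8: z = -0.1241 + -0.3887i, |z|^2 = 0.1665
Iter 9: z = -0.1487 + -0.3595i, |z|^2 = 0.1513
Iter 10: z = -0.1201 + -0.3491i, |z|^2 = 0.1363
Iter 11: z = -0.1204 + -0.3721i, |z|^2 = 0.1530
Iter 12: z = -0.1370 + -0.3664i, |z|^2 = 0.1530
Iter 13: z = -0.1285 + -0.3556i, |z|^2 = 0.1430
Iter 14: z = -0.1230 + -0.3646i, |z|^2 = 0.1481
Iter 15: z = -0.1308 + -0.3663i, |z|^2 = 0.1513
Did not escape in 16 iterations → in set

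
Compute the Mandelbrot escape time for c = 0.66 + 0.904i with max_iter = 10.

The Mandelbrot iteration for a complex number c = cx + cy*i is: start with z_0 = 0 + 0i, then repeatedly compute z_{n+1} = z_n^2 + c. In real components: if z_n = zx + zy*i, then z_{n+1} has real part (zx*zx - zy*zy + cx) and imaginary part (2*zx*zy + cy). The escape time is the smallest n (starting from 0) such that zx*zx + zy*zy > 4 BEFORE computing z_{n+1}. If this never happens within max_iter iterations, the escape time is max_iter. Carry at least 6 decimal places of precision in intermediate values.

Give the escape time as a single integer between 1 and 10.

z_0 = 0 + 0i, c = 0.6600 + 0.9040i
Iter 1: z = 0.6600 + 0.9040i, |z|^2 = 1.2528
Iter 2: z = 0.2784 + 2.0973i, |z|^2 = 4.4761
Escaped at iteration 2

Answer: 2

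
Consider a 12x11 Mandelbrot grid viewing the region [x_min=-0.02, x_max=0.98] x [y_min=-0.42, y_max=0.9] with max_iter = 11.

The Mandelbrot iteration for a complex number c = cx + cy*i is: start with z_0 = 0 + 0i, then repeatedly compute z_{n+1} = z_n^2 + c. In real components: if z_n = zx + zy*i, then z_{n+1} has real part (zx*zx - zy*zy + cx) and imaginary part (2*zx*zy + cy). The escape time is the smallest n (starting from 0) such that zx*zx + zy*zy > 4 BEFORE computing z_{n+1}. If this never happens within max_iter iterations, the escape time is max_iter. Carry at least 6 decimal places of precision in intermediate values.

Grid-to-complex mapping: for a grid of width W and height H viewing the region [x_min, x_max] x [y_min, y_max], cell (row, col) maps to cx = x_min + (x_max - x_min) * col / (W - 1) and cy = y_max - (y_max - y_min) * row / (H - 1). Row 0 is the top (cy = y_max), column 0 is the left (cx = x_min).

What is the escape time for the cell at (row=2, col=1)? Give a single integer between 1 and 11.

z_0 = 0 + 0i, c = 0.0709 + 0.6360i
Iter 1: z = 0.0709 + 0.6360i, |z|^2 = 0.4095
Iter 2: z = -0.3286 + 0.7262i, |z|^2 = 0.6353
Iter 3: z = -0.3485 + 0.1588i, |z|^2 = 0.1467
Iter 4: z = 0.1671 + 0.5253i, |z|^2 = 0.3039
Iter 5: z = -0.1771 + 0.8116i, |z|^2 = 0.6901
Iter 6: z = -0.5564 + 0.3485i, |z|^2 = 0.4311
Iter 7: z = 0.2591 + 0.2482i, |z|^2 = 0.1287
Iter 8: z = 0.0764 + 0.7646i, |z|^2 = 0.5904
Iter 9: z = -0.5078 + 0.7529i, |z|^2 = 0.8247
Iter 10: z = -0.2381 + -0.1287i, |z|^2 = 0.0732

Answer: 11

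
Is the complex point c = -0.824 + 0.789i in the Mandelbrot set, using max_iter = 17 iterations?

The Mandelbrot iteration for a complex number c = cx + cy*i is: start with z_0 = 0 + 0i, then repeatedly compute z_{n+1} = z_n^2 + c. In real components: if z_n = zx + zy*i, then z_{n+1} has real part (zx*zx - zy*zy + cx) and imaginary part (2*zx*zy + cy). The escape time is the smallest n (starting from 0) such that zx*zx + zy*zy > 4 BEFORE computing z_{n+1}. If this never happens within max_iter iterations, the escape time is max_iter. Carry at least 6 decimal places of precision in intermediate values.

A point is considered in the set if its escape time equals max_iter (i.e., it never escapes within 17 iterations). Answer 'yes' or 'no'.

z_0 = 0 + 0i, c = -0.8240 + 0.7890i
Iter 1: z = -0.8240 + 0.7890i, |z|^2 = 1.3015
Iter 2: z = -0.7675 + -0.5113i, |z|^2 = 0.8505
Iter 3: z = -0.4963 + 1.5738i, |z|^2 = 2.7233
Iter 4: z = -3.0547 + -0.7731i, |z|^2 = 9.9290
Escaped at iteration 4

Answer: no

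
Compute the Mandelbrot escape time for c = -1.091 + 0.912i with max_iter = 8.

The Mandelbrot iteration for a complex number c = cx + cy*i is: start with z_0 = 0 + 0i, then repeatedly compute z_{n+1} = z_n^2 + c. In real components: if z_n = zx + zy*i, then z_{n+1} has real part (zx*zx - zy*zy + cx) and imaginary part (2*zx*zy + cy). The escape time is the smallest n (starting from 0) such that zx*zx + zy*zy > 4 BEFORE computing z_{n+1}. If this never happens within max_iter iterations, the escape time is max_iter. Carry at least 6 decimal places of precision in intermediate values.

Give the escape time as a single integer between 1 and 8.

Answer: 3

Derivation:
z_0 = 0 + 0i, c = -1.0910 + 0.9120i
Iter 1: z = -1.0910 + 0.9120i, |z|^2 = 2.0220
Iter 2: z = -0.7325 + -1.0780i, |z|^2 = 1.6986
Iter 3: z = -1.7165 + 2.4912i, |z|^2 = 9.1524
Escaped at iteration 3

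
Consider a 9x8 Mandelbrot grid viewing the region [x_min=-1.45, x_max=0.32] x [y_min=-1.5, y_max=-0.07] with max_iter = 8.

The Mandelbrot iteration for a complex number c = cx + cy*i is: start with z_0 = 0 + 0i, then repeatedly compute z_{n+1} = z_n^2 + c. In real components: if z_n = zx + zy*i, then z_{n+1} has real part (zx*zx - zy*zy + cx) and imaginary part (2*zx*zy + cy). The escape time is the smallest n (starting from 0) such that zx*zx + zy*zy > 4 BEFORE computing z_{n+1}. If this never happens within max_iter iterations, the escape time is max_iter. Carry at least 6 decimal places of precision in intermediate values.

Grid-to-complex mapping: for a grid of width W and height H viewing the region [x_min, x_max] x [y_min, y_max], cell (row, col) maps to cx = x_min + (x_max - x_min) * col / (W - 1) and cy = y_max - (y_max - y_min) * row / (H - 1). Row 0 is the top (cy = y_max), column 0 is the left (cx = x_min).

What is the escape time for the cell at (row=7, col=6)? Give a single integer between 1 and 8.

Answer: 2

Derivation:
z_0 = 0 + 0i, c = -0.1225 + -1.5000i
Iter 1: z = -0.1225 + -1.5000i, |z|^2 = 2.2650
Iter 2: z = -2.3575 + -1.1325i, |z|^2 = 6.8403
Escaped at iteration 2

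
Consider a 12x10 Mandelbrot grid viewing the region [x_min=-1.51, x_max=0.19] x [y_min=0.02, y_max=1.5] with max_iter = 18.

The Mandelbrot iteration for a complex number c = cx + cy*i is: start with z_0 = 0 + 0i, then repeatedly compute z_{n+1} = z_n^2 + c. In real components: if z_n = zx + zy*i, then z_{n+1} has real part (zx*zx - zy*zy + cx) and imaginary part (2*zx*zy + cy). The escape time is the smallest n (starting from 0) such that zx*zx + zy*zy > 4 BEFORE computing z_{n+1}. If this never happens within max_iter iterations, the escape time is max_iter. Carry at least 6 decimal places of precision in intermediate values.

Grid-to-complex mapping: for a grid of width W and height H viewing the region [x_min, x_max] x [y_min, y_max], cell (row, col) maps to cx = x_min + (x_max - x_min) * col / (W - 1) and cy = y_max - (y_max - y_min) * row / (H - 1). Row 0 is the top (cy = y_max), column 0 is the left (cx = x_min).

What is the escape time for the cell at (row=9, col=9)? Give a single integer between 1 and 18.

Answer: 18

Derivation:
z_0 = 0 + 0i, c = -0.1191 + 0.0200i
Iter 1: z = -0.1191 + 0.0200i, |z|^2 = 0.0146
Iter 2: z = -0.1053 + 0.0152i, |z|^2 = 0.0113
Iter 3: z = -0.1082 + 0.0168i, |z|^2 = 0.0120
Iter 4: z = -0.1077 + 0.0164i, |z|^2 = 0.0119
Iter 5: z = -0.1078 + 0.0165i, |z|^2 = 0.0119
Iter 6: z = -0.1077 + 0.0164i, |z|^2 = 0.0119
Iter 7: z = -0.1078 + 0.0165i, |z|^2 = 0.0119
Iter 8: z = -0.1078 + 0.0165i, |z|^2 = 0.0119
Iter 9: z = -0.1078 + 0.0165i, |z|^2 = 0.0119
Iter 10: z = -0.1078 + 0.0165i, |z|^2 = 0.0119
Iter 11: z = -0.1078 + 0.0165i, |z|^2 = 0.0119
Iter 12: z = -0.1078 + 0.0165i, |z|^2 = 0.0119
Iter 13: z = -0.1078 + 0.0165i, |z|^2 = 0.0119
Iter 14: z = -0.1078 + 0.0165i, |z|^2 = 0.0119
Iter 15: z = -0.1078 + 0.0165i, |z|^2 = 0.0119
Iter 16: z = -0.1078 + 0.0165i, |z|^2 = 0.0119
Iter 17: z = -0.1078 + 0.0165i, |z|^2 = 0.0119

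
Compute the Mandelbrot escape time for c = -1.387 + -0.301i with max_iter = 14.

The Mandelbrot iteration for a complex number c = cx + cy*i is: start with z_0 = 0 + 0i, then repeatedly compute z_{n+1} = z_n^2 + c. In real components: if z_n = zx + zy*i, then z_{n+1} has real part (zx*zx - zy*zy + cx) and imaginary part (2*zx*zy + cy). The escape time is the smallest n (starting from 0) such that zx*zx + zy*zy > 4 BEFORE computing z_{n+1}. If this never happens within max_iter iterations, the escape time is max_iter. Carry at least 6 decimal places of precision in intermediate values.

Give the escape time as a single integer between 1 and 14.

Answer: 5

Derivation:
z_0 = 0 + 0i, c = -1.3870 + -0.3010i
Iter 1: z = -1.3870 + -0.3010i, |z|^2 = 2.0144
Iter 2: z = 0.4462 + 0.5340i, |z|^2 = 0.4842
Iter 3: z = -1.4731 + 0.1755i, |z|^2 = 2.2007
Iter 4: z = 0.7521 + -0.8180i, |z|^2 = 1.2348
Iter 5: z = -1.4904 + -1.5315i, |z|^2 = 4.5668
Escaped at iteration 5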